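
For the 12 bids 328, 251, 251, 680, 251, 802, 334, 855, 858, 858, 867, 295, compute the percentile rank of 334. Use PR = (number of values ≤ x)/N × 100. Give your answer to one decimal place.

50.0

N = 12.
Strictly below 334: 5. Equal to 334: 1.
PR = 6/12 × 100 = 50.0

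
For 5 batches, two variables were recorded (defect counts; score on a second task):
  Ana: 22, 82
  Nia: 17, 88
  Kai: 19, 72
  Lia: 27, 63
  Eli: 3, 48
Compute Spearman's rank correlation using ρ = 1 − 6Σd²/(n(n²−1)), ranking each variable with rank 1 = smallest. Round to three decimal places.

0.100

Ranks of variable 1: 4, 2, 3, 5, 1
Ranks of variable 2: 4, 5, 3, 2, 1
d = r₁ − r₂: 0, -3, 0, 3, 0
d²: 0, 9, 0, 9, 0; Σd² = 18
ρ = 1 − 6·18/(5·24) = 1 − 108/120 = 0.100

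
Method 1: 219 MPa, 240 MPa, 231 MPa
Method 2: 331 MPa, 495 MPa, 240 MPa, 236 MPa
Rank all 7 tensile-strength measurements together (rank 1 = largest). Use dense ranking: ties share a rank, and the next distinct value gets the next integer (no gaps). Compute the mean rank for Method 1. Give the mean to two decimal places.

Sorted (descending): 495, 331, 240, 240, 236, 231, 219
The 2 values of 240 share dense rank 3.
Remaining distinct values take the next consecutive integers.
Method 1 values → pooled ranks: 219→6, 240→3, 231→5
Mean rank = (6 + 3 + 5) / 3 = 4.67

4.67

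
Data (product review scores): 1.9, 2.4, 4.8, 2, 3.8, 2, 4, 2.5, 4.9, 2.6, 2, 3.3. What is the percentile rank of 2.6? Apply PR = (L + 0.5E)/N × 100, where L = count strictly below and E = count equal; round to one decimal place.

N = 12.
Strictly below 2.6: 6. Equal to 2.6: 1.
PR = (6 + 0.5·1)/12 × 100 = 54.2

54.2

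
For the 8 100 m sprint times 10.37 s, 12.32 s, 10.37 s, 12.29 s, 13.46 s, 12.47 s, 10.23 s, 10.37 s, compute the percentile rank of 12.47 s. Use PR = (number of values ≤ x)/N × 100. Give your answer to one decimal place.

N = 8.
Strictly below 12.47: 6. Equal to 12.47: 1.
PR = 7/8 × 100 = 87.5

87.5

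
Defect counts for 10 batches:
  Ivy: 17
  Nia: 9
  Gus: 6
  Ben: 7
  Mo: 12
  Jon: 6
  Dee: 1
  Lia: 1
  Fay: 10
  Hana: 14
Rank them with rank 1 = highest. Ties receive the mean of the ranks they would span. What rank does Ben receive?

6

Sorted (descending): 17, 14, 12, 10, 9, 7, 6, 6, 1, 1
The 2 values of 6 occupy positions 7–8 → average rank (7+8)/2 = 7.5.
The 2 values of 1 occupy positions 9–10 → average rank (9+10)/2 = 9.5.
Ben has value 7 → rank 6.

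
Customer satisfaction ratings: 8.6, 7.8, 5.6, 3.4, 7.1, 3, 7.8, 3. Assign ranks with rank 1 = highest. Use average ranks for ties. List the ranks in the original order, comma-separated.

Sorted (descending): 8.6, 7.8, 7.8, 7.1, 5.6, 3.4, 3, 3
The 2 values of 7.8 occupy positions 2–3 → average rank (2+3)/2 = 2.5.
The 2 values of 3 occupy positions 7–8 → average rank (7+8)/2 = 7.5.

1, 2.5, 5, 6, 4, 7.5, 2.5, 7.5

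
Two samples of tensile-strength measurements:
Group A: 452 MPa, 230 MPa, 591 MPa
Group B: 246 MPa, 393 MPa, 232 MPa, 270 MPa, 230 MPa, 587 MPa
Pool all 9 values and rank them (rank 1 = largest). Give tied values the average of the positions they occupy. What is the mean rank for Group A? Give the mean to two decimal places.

Sorted (descending): 591, 587, 452, 393, 270, 246, 232, 230, 230
The 2 values of 230 occupy positions 8–9 → average rank (8+9)/2 = 8.5.
Group A values → pooled ranks: 452→3, 230→8.5, 591→1
Mean rank = (3 + 8.5 + 1) / 3 = 4.17

4.17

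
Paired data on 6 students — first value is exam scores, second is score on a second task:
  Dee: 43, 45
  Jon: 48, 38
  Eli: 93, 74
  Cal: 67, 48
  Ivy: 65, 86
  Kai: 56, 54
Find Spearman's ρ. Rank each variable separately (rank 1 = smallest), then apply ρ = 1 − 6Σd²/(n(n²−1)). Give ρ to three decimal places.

Ranks of variable 1: 1, 2, 6, 5, 4, 3
Ranks of variable 2: 2, 1, 5, 3, 6, 4
d = r₁ − r₂: -1, 1, 1, 2, -2, -1
d²: 1, 1, 1, 4, 4, 1; Σd² = 12
ρ = 1 − 6·12/(6·35) = 1 − 72/210 = 0.657

0.657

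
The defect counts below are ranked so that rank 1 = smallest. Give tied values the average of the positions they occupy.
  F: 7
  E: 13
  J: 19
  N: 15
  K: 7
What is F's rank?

1.5

Sorted (ascending): 7, 7, 13, 15, 19
The 2 values of 7 occupy positions 1–2 → average rank (1+2)/2 = 1.5.
F has value 7 → rank 1.5.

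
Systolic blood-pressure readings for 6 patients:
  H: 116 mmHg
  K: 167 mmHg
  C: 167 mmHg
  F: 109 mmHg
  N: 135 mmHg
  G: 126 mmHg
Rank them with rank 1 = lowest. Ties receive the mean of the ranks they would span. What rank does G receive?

Sorted (ascending): 109, 116, 126, 135, 167, 167
The 2 values of 167 occupy positions 5–6 → average rank (5+6)/2 = 5.5.
G has value 126 mmHg → rank 3.

3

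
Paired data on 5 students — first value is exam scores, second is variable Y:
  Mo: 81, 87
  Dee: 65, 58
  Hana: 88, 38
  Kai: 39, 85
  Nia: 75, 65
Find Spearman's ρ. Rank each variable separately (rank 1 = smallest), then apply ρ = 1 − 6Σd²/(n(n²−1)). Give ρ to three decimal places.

-0.300

Ranks of variable 1: 4, 2, 5, 1, 3
Ranks of variable 2: 5, 2, 1, 4, 3
d = r₁ − r₂: -1, 0, 4, -3, 0
d²: 1, 0, 16, 9, 0; Σd² = 26
ρ = 1 − 6·26/(5·24) = 1 − 156/120 = -0.300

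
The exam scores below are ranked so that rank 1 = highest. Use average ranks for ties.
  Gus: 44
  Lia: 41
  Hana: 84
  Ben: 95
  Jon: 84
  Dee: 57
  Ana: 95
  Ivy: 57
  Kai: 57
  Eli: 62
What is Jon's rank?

Sorted (descending): 95, 95, 84, 84, 62, 57, 57, 57, 44, 41
The 2 values of 95 occupy positions 1–2 → average rank (1+2)/2 = 1.5.
The 2 values of 84 occupy positions 3–4 → average rank (3+4)/2 = 3.5.
The 3 values of 57 occupy positions 6–8 → average rank 7.
Jon has value 84 → rank 3.5.

3.5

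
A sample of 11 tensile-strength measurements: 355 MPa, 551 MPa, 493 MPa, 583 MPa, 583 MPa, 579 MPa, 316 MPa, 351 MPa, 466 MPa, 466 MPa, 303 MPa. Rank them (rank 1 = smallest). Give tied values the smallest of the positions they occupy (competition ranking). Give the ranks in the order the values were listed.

4, 8, 7, 10, 10, 9, 2, 3, 5, 5, 1

Sorted (ascending): 303, 316, 351, 355, 466, 466, 493, 551, 579, 583, 583
The 2 values of 466 occupy positions 5–6 → each gets rank 5.
The 2 values of 583 occupy positions 10–11 → each gets rank 10.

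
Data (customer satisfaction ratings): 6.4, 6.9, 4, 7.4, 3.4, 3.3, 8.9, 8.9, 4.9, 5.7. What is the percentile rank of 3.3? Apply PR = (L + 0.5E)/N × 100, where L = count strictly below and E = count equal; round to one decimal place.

5.0

N = 10.
Strictly below 3.3: 0. Equal to 3.3: 1.
PR = (0 + 0.5·1)/10 × 100 = 5.0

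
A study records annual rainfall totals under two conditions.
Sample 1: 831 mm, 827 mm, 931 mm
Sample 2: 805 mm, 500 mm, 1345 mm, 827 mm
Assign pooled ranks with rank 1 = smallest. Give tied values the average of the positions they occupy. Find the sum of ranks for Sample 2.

13.5

Sorted (ascending): 500, 805, 827, 827, 831, 931, 1345
The 2 values of 827 occupy positions 3–4 → average rank (3+4)/2 = 3.5.
Sample 2 values → pooled ranks: 805→2, 500→1, 1345→7, 827→3.5
Rank sum = 2 + 1 + 7 + 3.5 = 13.5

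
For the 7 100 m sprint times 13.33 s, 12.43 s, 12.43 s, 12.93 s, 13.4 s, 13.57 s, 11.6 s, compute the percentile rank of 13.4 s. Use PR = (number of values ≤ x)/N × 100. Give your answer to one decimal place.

85.7

N = 7.
Strictly below 13.4: 5. Equal to 13.4: 1.
PR = 6/7 × 100 = 85.7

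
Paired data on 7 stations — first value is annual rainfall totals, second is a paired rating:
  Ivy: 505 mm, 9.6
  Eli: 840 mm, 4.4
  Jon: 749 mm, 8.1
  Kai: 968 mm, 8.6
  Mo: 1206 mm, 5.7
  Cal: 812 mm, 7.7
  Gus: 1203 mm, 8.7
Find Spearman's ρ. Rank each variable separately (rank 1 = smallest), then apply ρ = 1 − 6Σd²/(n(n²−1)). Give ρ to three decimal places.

Ranks of variable 1: 1, 4, 2, 5, 7, 3, 6
Ranks of variable 2: 7, 1, 4, 5, 2, 3, 6
d = r₁ − r₂: -6, 3, -2, 0, 5, 0, 0
d²: 36, 9, 4, 0, 25, 0, 0; Σd² = 74
ρ = 1 − 6·74/(7·48) = 1 − 444/336 = -0.321

-0.321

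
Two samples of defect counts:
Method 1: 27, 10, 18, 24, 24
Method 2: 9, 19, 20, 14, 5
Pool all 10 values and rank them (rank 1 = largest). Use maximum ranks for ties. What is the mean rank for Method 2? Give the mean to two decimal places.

7.00

Sorted (descending): 27, 24, 24, 20, 19, 18, 14, 10, 9, 5
The 2 values of 24 occupy positions 2–3 → each gets rank 3.
Method 2 values → pooled ranks: 9→9, 19→5, 20→4, 14→7, 5→10
Mean rank = (9 + 5 + 4 + 7 + 10) / 5 = 7.00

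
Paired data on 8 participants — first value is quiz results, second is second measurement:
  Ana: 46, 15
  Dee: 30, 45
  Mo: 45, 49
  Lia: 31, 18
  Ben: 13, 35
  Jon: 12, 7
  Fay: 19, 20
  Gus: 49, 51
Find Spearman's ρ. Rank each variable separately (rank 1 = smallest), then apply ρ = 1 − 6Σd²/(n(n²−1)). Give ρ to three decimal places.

0.476

Ranks of variable 1: 7, 4, 6, 5, 2, 1, 3, 8
Ranks of variable 2: 2, 6, 7, 3, 5, 1, 4, 8
d = r₁ − r₂: 5, -2, -1, 2, -3, 0, -1, 0
d²: 25, 4, 1, 4, 9, 0, 1, 0; Σd² = 44
ρ = 1 − 6·44/(8·63) = 1 − 264/504 = 0.476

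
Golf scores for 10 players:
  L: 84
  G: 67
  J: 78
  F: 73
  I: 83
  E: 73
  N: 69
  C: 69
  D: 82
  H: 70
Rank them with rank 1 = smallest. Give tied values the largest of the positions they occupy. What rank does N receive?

Sorted (ascending): 67, 69, 69, 70, 73, 73, 78, 82, 83, 84
The 2 values of 69 occupy positions 2–3 → each gets rank 3.
The 2 values of 73 occupy positions 5–6 → each gets rank 6.
N has value 69 → rank 3.

3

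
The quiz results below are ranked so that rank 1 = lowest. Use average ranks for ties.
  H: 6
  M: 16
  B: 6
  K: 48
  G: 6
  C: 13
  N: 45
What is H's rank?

Sorted (ascending): 6, 6, 6, 13, 16, 45, 48
The 3 values of 6 occupy positions 1–3 → average rank 2.
H has value 6 → rank 2.

2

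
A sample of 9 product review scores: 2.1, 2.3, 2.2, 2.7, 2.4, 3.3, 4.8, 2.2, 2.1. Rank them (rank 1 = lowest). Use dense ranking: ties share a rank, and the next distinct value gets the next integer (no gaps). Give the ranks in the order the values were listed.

Sorted (ascending): 2.1, 2.1, 2.2, 2.2, 2.3, 2.4, 2.7, 3.3, 4.8
The 2 values of 2.1 share dense rank 1.
The 2 values of 2.2 share dense rank 2.
Remaining distinct values take the next consecutive integers.

1, 3, 2, 5, 4, 6, 7, 2, 1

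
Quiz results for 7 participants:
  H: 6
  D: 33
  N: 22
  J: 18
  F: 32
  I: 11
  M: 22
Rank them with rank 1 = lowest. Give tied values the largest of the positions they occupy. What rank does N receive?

5

Sorted (ascending): 6, 11, 18, 22, 22, 32, 33
The 2 values of 22 occupy positions 4–5 → each gets rank 5.
N has value 22 → rank 5.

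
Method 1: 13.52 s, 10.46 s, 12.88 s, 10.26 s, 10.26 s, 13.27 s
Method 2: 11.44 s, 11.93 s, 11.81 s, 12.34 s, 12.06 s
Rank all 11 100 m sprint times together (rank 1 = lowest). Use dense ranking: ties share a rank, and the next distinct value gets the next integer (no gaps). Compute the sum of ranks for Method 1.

31

Sorted (ascending): 10.26, 10.26, 10.46, 11.44, 11.81, 11.93, 12.06, 12.34, 12.88, 13.27, 13.52
The 2 values of 10.26 share dense rank 1.
Remaining distinct values take the next consecutive integers.
Method 1 values → pooled ranks: 13.52→10, 10.46→2, 12.88→8, 10.26→1, 10.26→1, 13.27→9
Rank sum = 10 + 2 + 8 + 1 + 1 + 9 = 31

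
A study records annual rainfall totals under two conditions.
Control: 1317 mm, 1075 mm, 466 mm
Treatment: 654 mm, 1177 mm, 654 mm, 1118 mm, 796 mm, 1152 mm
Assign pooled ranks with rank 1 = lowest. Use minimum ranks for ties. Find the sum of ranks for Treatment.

Sorted (ascending): 466, 654, 654, 796, 1075, 1118, 1152, 1177, 1317
The 2 values of 654 occupy positions 2–3 → each gets rank 2.
Treatment values → pooled ranks: 654→2, 1177→8, 654→2, 1118→6, 796→4, 1152→7
Rank sum = 2 + 8 + 2 + 6 + 4 + 7 = 29

29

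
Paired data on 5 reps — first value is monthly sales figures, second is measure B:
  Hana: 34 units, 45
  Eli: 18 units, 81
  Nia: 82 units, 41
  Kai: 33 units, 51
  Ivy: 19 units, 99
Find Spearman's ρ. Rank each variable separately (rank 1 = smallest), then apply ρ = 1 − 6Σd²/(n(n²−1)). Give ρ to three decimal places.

-0.900

Ranks of variable 1: 4, 1, 5, 3, 2
Ranks of variable 2: 2, 4, 1, 3, 5
d = r₁ − r₂: 2, -3, 4, 0, -3
d²: 4, 9, 16, 0, 9; Σd² = 38
ρ = 1 − 6·38/(5·24) = 1 − 228/120 = -0.900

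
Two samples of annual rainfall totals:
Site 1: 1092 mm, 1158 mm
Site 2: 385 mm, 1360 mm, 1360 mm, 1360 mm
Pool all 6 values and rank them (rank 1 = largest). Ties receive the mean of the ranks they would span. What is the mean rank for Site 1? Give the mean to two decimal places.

4.50

Sorted (descending): 1360, 1360, 1360, 1158, 1092, 385
The 3 values of 1360 occupy positions 1–3 → average rank 2.
Site 1 values → pooled ranks: 1092→5, 1158→4
Mean rank = (5 + 4) / 2 = 4.50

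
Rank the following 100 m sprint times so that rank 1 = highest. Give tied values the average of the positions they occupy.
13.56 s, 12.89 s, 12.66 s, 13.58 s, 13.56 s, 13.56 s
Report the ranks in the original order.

3, 5, 6, 1, 3, 3

Sorted (descending): 13.58, 13.56, 13.56, 13.56, 12.89, 12.66
The 3 values of 13.56 occupy positions 2–4 → average rank 3.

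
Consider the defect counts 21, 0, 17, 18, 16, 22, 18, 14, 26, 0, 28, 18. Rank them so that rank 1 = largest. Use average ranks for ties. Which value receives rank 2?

Sorted (descending): 28, 26, 22, 21, 18, 18, 18, 17, 16, 14, 0, 0
The 3 values of 18 occupy positions 5–7 → average rank 6.
The 2 values of 0 occupy positions 11–12 → average rank (11+12)/2 = 11.5.
Rank 2 → value 26.

26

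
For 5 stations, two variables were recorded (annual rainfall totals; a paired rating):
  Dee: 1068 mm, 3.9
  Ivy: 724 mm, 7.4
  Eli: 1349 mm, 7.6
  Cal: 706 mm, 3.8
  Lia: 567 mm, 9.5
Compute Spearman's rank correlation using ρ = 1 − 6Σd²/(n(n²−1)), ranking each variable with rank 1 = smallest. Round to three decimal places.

Ranks of variable 1: 4, 3, 5, 2, 1
Ranks of variable 2: 2, 3, 4, 1, 5
d = r₁ − r₂: 2, 0, 1, 1, -4
d²: 4, 0, 1, 1, 16; Σd² = 22
ρ = 1 − 6·22/(5·24) = 1 − 132/120 = -0.100

-0.100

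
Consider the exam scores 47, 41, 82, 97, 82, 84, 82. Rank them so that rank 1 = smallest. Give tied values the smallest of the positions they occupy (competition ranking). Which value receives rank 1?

Sorted (ascending): 41, 47, 82, 82, 82, 84, 97
The 3 values of 82 occupy positions 3–5 → each gets rank 3.
Rank 1 → value 41.

41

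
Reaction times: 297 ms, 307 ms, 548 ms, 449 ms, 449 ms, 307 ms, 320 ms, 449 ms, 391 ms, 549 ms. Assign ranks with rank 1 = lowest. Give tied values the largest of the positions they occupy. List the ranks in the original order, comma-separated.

1, 3, 9, 8, 8, 3, 4, 8, 5, 10

Sorted (ascending): 297, 307, 307, 320, 391, 449, 449, 449, 548, 549
The 2 values of 307 occupy positions 2–3 → each gets rank 3.
The 3 values of 449 occupy positions 6–8 → each gets rank 8.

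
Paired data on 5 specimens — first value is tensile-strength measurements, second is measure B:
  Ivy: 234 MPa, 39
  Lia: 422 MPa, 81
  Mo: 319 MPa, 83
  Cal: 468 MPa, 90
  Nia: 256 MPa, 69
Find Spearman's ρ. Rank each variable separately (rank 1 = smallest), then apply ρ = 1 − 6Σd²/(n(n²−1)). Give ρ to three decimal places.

Ranks of variable 1: 1, 4, 3, 5, 2
Ranks of variable 2: 1, 3, 4, 5, 2
d = r₁ − r₂: 0, 1, -1, 0, 0
d²: 0, 1, 1, 0, 0; Σd² = 2
ρ = 1 − 6·2/(5·24) = 1 − 12/120 = 0.900

0.900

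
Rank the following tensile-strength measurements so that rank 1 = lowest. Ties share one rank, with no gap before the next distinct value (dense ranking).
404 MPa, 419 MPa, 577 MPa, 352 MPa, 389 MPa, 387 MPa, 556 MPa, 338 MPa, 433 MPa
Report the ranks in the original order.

Sorted (ascending): 338, 352, 387, 389, 404, 419, 433, 556, 577
No ties — each value takes its position as its rank.

5, 6, 9, 2, 4, 3, 8, 1, 7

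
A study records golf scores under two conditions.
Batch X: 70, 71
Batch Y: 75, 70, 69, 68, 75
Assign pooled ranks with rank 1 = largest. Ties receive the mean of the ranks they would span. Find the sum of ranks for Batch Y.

20.5

Sorted (descending): 75, 75, 71, 70, 70, 69, 68
The 2 values of 75 occupy positions 1–2 → average rank (1+2)/2 = 1.5.
The 2 values of 70 occupy positions 4–5 → average rank (4+5)/2 = 4.5.
Batch Y values → pooled ranks: 75→1.5, 70→4.5, 69→6, 68→7, 75→1.5
Rank sum = 1.5 + 4.5 + 6 + 7 + 1.5 = 20.5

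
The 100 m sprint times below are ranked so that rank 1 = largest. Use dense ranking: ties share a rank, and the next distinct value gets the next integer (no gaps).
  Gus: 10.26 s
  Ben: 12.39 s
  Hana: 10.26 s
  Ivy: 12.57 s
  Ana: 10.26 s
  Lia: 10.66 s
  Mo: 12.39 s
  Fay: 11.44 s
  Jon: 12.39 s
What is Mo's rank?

2

Sorted (descending): 12.57, 12.39, 12.39, 12.39, 11.44, 10.66, 10.26, 10.26, 10.26
The 3 values of 12.39 share dense rank 2.
The 3 values of 10.26 share dense rank 5.
Remaining distinct values take the next consecutive integers.
Mo has value 12.39 s → rank 2.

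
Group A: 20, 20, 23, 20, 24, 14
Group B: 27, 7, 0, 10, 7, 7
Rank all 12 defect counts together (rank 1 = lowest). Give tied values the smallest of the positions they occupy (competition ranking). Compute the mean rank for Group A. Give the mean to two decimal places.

Sorted (ascending): 0, 7, 7, 7, 10, 14, 20, 20, 20, 23, 24, 27
The 3 values of 7 occupy positions 2–4 → each gets rank 2.
The 3 values of 20 occupy positions 7–9 → each gets rank 7.
Group A values → pooled ranks: 20→7, 20→7, 23→10, 20→7, 24→11, 14→6
Mean rank = (7 + 7 + 10 + 7 + 11 + 6) / 6 = 8.00

8.00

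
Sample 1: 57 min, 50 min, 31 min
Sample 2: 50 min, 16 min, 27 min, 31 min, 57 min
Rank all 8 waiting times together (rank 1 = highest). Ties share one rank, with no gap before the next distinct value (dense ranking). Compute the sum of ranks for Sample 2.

15

Sorted (descending): 57, 57, 50, 50, 31, 31, 27, 16
The 2 values of 57 share dense rank 1.
The 2 values of 50 share dense rank 2.
The 2 values of 31 share dense rank 3.
Remaining distinct values take the next consecutive integers.
Sample 2 values → pooled ranks: 50→2, 16→5, 27→4, 31→3, 57→1
Rank sum = 2 + 5 + 4 + 3 + 1 = 15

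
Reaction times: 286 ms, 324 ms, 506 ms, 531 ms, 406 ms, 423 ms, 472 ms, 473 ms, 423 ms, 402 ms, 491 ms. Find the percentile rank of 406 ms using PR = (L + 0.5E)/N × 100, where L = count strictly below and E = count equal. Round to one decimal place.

N = 11.
Strictly below 406: 3. Equal to 406: 1.
PR = (3 + 0.5·1)/11 × 100 = 31.8

31.8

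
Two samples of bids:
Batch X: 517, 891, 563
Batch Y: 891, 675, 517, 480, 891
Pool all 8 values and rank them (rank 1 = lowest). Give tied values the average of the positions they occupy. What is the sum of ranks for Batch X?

Sorted (ascending): 480, 517, 517, 563, 675, 891, 891, 891
The 2 values of 517 occupy positions 2–3 → average rank (2+3)/2 = 2.5.
The 3 values of 891 occupy positions 6–8 → average rank 7.
Batch X values → pooled ranks: 517→2.5, 891→7, 563→4
Rank sum = 2.5 + 7 + 4 = 13.5

13.5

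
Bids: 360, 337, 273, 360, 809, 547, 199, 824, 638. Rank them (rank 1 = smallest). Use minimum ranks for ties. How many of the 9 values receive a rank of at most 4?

Sorted (ascending): 199, 273, 337, 360, 360, 547, 638, 809, 824
The 2 values of 360 occupy positions 4–5 → each gets rank 4.
Ranks ≤ 4: {1, 2, 3, 4, 4} → 5 values.

5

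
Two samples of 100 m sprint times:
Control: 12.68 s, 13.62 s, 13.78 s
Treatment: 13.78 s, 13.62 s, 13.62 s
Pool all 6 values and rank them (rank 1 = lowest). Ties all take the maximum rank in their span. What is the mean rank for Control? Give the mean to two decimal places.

3.67

Sorted (ascending): 12.68, 13.62, 13.62, 13.62, 13.78, 13.78
The 3 values of 13.62 occupy positions 2–4 → each gets rank 4.
The 2 values of 13.78 occupy positions 5–6 → each gets rank 6.
Control values → pooled ranks: 12.68→1, 13.62→4, 13.78→6
Mean rank = (1 + 4 + 6) / 3 = 3.67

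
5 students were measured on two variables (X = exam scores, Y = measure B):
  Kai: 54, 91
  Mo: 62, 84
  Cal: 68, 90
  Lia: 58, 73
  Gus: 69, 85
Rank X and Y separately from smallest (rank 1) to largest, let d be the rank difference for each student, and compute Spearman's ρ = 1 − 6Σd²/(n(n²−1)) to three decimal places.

-0.100

Ranks of variable 1: 1, 3, 4, 2, 5
Ranks of variable 2: 5, 2, 4, 1, 3
d = r₁ − r₂: -4, 1, 0, 1, 2
d²: 16, 1, 0, 1, 4; Σd² = 22
ρ = 1 − 6·22/(5·24) = 1 − 132/120 = -0.100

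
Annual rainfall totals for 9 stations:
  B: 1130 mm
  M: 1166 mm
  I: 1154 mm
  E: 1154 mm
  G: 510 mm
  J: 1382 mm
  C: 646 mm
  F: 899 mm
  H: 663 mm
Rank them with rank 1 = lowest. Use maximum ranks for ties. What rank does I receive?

Sorted (ascending): 510, 646, 663, 899, 1130, 1154, 1154, 1166, 1382
The 2 values of 1154 occupy positions 6–7 → each gets rank 7.
I has value 1154 mm → rank 7.

7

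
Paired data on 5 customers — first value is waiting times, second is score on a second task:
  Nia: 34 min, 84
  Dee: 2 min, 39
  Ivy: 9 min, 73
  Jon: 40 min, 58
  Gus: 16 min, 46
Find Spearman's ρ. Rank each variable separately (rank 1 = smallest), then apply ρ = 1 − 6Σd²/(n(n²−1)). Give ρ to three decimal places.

Ranks of variable 1: 4, 1, 2, 5, 3
Ranks of variable 2: 5, 1, 4, 3, 2
d = r₁ − r₂: -1, 0, -2, 2, 1
d²: 1, 0, 4, 4, 1; Σd² = 10
ρ = 1 − 6·10/(5·24) = 1 − 60/120 = 0.500

0.500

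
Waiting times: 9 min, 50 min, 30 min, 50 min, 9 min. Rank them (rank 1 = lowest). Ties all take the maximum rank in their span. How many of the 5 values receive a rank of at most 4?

Sorted (ascending): 9, 9, 30, 50, 50
The 2 values of 9 occupy positions 1–2 → each gets rank 2.
The 2 values of 50 occupy positions 4–5 → each gets rank 5.
Ranks ≤ 4: {2, 2, 3} → 3 values.

3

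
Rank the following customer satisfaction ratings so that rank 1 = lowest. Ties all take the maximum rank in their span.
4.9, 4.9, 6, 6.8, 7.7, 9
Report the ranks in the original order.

2, 2, 3, 4, 5, 6

Sorted (ascending): 4.9, 4.9, 6, 6.8, 7.7, 9
The 2 values of 4.9 occupy positions 1–2 → each gets rank 2.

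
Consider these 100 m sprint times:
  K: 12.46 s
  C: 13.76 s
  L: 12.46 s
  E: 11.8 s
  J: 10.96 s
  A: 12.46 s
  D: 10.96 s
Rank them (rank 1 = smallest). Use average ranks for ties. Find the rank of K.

Sorted (ascending): 10.96, 10.96, 11.8, 12.46, 12.46, 12.46, 13.76
The 2 values of 10.96 occupy positions 1–2 → average rank (1+2)/2 = 1.5.
The 3 values of 12.46 occupy positions 4–6 → average rank 5.
K has value 12.46 s → rank 5.

5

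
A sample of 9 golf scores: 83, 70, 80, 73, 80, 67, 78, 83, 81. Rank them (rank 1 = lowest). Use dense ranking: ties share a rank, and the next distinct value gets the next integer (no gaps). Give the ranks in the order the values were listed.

7, 2, 5, 3, 5, 1, 4, 7, 6

Sorted (ascending): 67, 70, 73, 78, 80, 80, 81, 83, 83
The 2 values of 80 share dense rank 5.
The 2 values of 83 share dense rank 7.
Remaining distinct values take the next consecutive integers.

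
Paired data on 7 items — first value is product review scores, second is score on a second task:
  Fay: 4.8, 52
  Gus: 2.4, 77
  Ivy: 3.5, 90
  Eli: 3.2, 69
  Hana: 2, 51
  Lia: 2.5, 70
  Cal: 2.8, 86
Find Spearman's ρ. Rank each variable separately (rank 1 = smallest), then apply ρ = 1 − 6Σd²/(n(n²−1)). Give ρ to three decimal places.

Ranks of variable 1: 7, 2, 6, 5, 1, 3, 4
Ranks of variable 2: 2, 5, 7, 3, 1, 4, 6
d = r₁ − r₂: 5, -3, -1, 2, 0, -1, -2
d²: 25, 9, 1, 4, 0, 1, 4; Σd² = 44
ρ = 1 − 6·44/(7·48) = 1 − 264/336 = 0.214

0.214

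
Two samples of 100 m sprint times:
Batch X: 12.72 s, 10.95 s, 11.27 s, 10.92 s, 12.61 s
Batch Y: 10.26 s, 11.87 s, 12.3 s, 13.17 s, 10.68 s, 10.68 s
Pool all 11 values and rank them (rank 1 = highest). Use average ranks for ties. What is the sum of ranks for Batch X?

Sorted (descending): 13.17, 12.72, 12.61, 12.3, 11.87, 11.27, 10.95, 10.92, 10.68, 10.68, 10.26
The 2 values of 10.68 occupy positions 9–10 → average rank (9+10)/2 = 9.5.
Batch X values → pooled ranks: 12.72→2, 10.95→7, 11.27→6, 10.92→8, 12.61→3
Rank sum = 2 + 7 + 6 + 8 + 3 = 26

26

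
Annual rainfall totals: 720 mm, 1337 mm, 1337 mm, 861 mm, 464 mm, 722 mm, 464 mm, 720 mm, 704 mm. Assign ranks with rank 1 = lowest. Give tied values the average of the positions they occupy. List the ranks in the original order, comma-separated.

Sorted (ascending): 464, 464, 704, 720, 720, 722, 861, 1337, 1337
The 2 values of 464 occupy positions 1–2 → average rank (1+2)/2 = 1.5.
The 2 values of 720 occupy positions 4–5 → average rank (4+5)/2 = 4.5.
The 2 values of 1337 occupy positions 8–9 → average rank (8+9)/2 = 8.5.

4.5, 8.5, 8.5, 7, 1.5, 6, 1.5, 4.5, 3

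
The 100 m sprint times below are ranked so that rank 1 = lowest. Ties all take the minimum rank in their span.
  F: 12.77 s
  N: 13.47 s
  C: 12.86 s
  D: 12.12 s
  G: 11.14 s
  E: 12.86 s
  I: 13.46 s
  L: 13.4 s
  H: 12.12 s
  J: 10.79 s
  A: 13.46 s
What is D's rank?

Sorted (ascending): 10.79, 11.14, 12.12, 12.12, 12.77, 12.86, 12.86, 13.4, 13.46, 13.46, 13.47
The 2 values of 12.12 occupy positions 3–4 → each gets rank 3.
The 2 values of 12.86 occupy positions 6–7 → each gets rank 6.
The 2 values of 13.46 occupy positions 9–10 → each gets rank 9.
D has value 12.12 s → rank 3.

3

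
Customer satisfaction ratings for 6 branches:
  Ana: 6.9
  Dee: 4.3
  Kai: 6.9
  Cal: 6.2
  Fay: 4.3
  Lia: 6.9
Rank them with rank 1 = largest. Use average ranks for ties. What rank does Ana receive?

Sorted (descending): 6.9, 6.9, 6.9, 6.2, 4.3, 4.3
The 3 values of 6.9 occupy positions 1–3 → average rank 2.
The 2 values of 4.3 occupy positions 5–6 → average rank (5+6)/2 = 5.5.
Ana has value 6.9 → rank 2.

2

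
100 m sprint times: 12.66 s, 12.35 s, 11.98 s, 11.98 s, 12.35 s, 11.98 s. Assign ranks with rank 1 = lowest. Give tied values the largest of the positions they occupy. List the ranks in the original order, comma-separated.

6, 5, 3, 3, 5, 3

Sorted (ascending): 11.98, 11.98, 11.98, 12.35, 12.35, 12.66
The 3 values of 11.98 occupy positions 1–3 → each gets rank 3.
The 2 values of 12.35 occupy positions 4–5 → each gets rank 5.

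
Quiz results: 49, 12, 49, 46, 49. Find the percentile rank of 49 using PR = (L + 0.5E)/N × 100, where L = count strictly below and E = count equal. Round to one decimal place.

70.0

N = 5.
Strictly below 49: 2. Equal to 49: 3.
PR = (2 + 0.5·3)/5 × 100 = 70.0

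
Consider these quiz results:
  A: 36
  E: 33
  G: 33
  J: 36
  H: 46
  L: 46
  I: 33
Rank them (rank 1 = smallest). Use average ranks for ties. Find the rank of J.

Sorted (ascending): 33, 33, 33, 36, 36, 46, 46
The 3 values of 33 occupy positions 1–3 → average rank 2.
The 2 values of 36 occupy positions 4–5 → average rank (4+5)/2 = 4.5.
The 2 values of 46 occupy positions 6–7 → average rank (6+7)/2 = 6.5.
J has value 36 → rank 4.5.

4.5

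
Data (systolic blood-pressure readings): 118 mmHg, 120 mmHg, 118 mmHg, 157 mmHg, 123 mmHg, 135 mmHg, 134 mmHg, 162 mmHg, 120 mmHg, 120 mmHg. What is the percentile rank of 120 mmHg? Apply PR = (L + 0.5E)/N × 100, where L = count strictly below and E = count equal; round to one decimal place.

35.0

N = 10.
Strictly below 120: 2. Equal to 120: 3.
PR = (2 + 0.5·3)/10 × 100 = 35.0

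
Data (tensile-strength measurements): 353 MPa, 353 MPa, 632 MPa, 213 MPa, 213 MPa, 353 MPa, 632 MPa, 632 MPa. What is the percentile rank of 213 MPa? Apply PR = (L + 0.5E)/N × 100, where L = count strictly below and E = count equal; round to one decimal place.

N = 8.
Strictly below 213: 0. Equal to 213: 2.
PR = (0 + 0.5·2)/8 × 100 = 12.5

12.5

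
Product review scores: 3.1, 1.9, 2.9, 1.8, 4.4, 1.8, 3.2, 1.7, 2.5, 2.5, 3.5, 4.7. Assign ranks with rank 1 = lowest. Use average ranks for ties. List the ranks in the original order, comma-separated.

8, 4, 7, 2.5, 11, 2.5, 9, 1, 5.5, 5.5, 10, 12

Sorted (ascending): 1.7, 1.8, 1.8, 1.9, 2.5, 2.5, 2.9, 3.1, 3.2, 3.5, 4.4, 4.7
The 2 values of 1.8 occupy positions 2–3 → average rank (2+3)/2 = 2.5.
The 2 values of 2.5 occupy positions 5–6 → average rank (5+6)/2 = 5.5.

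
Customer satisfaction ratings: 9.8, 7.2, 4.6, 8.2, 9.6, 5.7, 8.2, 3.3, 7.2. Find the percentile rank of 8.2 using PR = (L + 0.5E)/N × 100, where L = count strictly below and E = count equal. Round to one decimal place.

66.7

N = 9.
Strictly below 8.2: 5. Equal to 8.2: 2.
PR = (5 + 0.5·2)/9 × 100 = 66.7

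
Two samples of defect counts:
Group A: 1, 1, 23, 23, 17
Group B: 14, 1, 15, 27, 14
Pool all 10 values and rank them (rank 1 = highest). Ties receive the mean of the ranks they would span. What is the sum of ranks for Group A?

27

Sorted (descending): 27, 23, 23, 17, 15, 14, 14, 1, 1, 1
The 2 values of 23 occupy positions 2–3 → average rank (2+3)/2 = 2.5.
The 2 values of 14 occupy positions 6–7 → average rank (6+7)/2 = 6.5.
The 3 values of 1 occupy positions 8–10 → average rank 9.
Group A values → pooled ranks: 1→9, 1→9, 23→2.5, 23→2.5, 17→4
Rank sum = 9 + 9 + 2.5 + 2.5 + 4 = 27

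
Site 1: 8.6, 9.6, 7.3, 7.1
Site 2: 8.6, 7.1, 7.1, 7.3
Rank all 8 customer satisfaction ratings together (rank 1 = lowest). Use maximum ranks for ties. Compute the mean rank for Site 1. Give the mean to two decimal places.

5.75

Sorted (ascending): 7.1, 7.1, 7.1, 7.3, 7.3, 8.6, 8.6, 9.6
The 3 values of 7.1 occupy positions 1–3 → each gets rank 3.
The 2 values of 7.3 occupy positions 4–5 → each gets rank 5.
The 2 values of 8.6 occupy positions 6–7 → each gets rank 7.
Site 1 values → pooled ranks: 8.6→7, 9.6→8, 7.3→5, 7.1→3
Mean rank = (7 + 8 + 5 + 3) / 4 = 5.75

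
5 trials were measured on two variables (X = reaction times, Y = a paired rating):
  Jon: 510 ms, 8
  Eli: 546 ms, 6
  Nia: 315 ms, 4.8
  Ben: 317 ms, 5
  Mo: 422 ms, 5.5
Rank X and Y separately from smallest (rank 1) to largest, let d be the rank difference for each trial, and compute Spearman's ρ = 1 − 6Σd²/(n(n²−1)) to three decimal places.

Ranks of variable 1: 4, 5, 1, 2, 3
Ranks of variable 2: 5, 4, 1, 2, 3
d = r₁ − r₂: -1, 1, 0, 0, 0
d²: 1, 1, 0, 0, 0; Σd² = 2
ρ = 1 − 6·2/(5·24) = 1 − 12/120 = 0.900

0.900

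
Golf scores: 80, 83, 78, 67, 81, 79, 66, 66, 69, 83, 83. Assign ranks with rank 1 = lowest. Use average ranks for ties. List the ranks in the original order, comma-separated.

Sorted (ascending): 66, 66, 67, 69, 78, 79, 80, 81, 83, 83, 83
The 2 values of 66 occupy positions 1–2 → average rank (1+2)/2 = 1.5.
The 3 values of 83 occupy positions 9–11 → average rank 10.

7, 10, 5, 3, 8, 6, 1.5, 1.5, 4, 10, 10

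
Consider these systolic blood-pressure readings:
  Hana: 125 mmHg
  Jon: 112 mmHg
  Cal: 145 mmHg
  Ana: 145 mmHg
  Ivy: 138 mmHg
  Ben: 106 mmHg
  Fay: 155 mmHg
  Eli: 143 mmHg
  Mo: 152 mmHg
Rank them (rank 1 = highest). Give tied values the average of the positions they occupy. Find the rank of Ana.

Sorted (descending): 155, 152, 145, 145, 143, 138, 125, 112, 106
The 2 values of 145 occupy positions 3–4 → average rank (3+4)/2 = 3.5.
Ana has value 145 mmHg → rank 3.5.

3.5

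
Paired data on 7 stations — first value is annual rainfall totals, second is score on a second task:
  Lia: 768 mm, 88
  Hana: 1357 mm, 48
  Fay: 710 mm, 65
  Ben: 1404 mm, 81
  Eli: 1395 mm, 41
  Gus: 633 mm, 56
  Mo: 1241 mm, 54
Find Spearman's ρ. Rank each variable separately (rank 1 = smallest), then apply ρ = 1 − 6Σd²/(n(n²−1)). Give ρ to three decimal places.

Ranks of variable 1: 3, 5, 2, 7, 6, 1, 4
Ranks of variable 2: 7, 2, 5, 6, 1, 4, 3
d = r₁ − r₂: -4, 3, -3, 1, 5, -3, 1
d²: 16, 9, 9, 1, 25, 9, 1; Σd² = 70
ρ = 1 − 6·70/(7·48) = 1 − 420/336 = -0.250

-0.250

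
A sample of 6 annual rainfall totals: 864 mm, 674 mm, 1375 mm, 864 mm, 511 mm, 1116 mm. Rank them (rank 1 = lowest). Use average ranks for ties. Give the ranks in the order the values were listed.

Sorted (ascending): 511, 674, 864, 864, 1116, 1375
The 2 values of 864 occupy positions 3–4 → average rank (3+4)/2 = 3.5.

3.5, 2, 6, 3.5, 1, 5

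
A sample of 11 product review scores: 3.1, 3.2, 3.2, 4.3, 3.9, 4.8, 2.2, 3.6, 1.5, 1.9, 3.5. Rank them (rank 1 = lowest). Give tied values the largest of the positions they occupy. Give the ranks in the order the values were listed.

Sorted (ascending): 1.5, 1.9, 2.2, 3.1, 3.2, 3.2, 3.5, 3.6, 3.9, 4.3, 4.8
The 2 values of 3.2 occupy positions 5–6 → each gets rank 6.

4, 6, 6, 10, 9, 11, 3, 8, 1, 2, 7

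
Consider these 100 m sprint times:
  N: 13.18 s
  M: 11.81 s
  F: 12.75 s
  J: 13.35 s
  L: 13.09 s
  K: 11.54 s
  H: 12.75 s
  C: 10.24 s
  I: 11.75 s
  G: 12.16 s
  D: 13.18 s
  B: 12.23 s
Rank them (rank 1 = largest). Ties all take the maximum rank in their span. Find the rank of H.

Sorted (descending): 13.35, 13.18, 13.18, 13.09, 12.75, 12.75, 12.23, 12.16, 11.81, 11.75, 11.54, 10.24
The 2 values of 13.18 occupy positions 2–3 → each gets rank 3.
The 2 values of 12.75 occupy positions 5–6 → each gets rank 6.
H has value 12.75 s → rank 6.

6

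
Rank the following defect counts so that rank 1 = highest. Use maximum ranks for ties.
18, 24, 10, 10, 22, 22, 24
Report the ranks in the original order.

5, 2, 7, 7, 4, 4, 2

Sorted (descending): 24, 24, 22, 22, 18, 10, 10
The 2 values of 24 occupy positions 1–2 → each gets rank 2.
The 2 values of 22 occupy positions 3–4 → each gets rank 4.
The 2 values of 10 occupy positions 6–7 → each gets rank 7.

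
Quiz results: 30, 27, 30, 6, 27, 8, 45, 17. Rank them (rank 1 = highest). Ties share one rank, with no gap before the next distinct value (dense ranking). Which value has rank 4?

17

Sorted (descending): 45, 30, 30, 27, 27, 17, 8, 6
The 2 values of 30 share dense rank 2.
The 2 values of 27 share dense rank 3.
Remaining distinct values take the next consecutive integers.
Rank 4 → value 17.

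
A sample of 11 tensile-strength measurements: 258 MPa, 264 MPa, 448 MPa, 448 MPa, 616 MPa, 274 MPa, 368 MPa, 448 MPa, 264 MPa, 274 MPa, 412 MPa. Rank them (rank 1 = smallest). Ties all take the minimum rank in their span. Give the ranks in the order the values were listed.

Sorted (ascending): 258, 264, 264, 274, 274, 368, 412, 448, 448, 448, 616
The 2 values of 264 occupy positions 2–3 → each gets rank 2.
The 2 values of 274 occupy positions 4–5 → each gets rank 4.
The 3 values of 448 occupy positions 8–10 → each gets rank 8.

1, 2, 8, 8, 11, 4, 6, 8, 2, 4, 7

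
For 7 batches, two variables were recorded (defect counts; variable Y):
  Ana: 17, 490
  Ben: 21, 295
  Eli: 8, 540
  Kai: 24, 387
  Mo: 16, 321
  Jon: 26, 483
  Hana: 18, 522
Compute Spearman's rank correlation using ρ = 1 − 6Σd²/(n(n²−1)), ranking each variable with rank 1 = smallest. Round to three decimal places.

-0.393

Ranks of variable 1: 3, 5, 1, 6, 2, 7, 4
Ranks of variable 2: 5, 1, 7, 3, 2, 4, 6
d = r₁ − r₂: -2, 4, -6, 3, 0, 3, -2
d²: 4, 16, 36, 9, 0, 9, 4; Σd² = 78
ρ = 1 − 6·78/(7·48) = 1 − 468/336 = -0.393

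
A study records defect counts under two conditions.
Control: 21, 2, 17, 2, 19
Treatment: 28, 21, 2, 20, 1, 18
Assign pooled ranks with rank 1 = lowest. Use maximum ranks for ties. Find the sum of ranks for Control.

Sorted (ascending): 1, 2, 2, 2, 17, 18, 19, 20, 21, 21, 28
The 3 values of 2 occupy positions 2–4 → each gets rank 4.
The 2 values of 21 occupy positions 9–10 → each gets rank 10.
Control values → pooled ranks: 21→10, 2→4, 17→5, 2→4, 19→7
Rank sum = 10 + 4 + 5 + 4 + 7 = 30

30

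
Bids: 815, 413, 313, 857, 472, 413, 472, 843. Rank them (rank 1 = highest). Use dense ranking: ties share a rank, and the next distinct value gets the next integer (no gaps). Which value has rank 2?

843

Sorted (descending): 857, 843, 815, 472, 472, 413, 413, 313
The 2 values of 472 share dense rank 4.
The 2 values of 413 share dense rank 5.
Remaining distinct values take the next consecutive integers.
Rank 2 → value 843.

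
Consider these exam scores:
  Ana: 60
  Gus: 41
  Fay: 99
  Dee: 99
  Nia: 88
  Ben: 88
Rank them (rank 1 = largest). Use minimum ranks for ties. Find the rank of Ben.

3

Sorted (descending): 99, 99, 88, 88, 60, 41
The 2 values of 99 occupy positions 1–2 → each gets rank 1.
The 2 values of 88 occupy positions 3–4 → each gets rank 3.
Ben has value 88 → rank 3.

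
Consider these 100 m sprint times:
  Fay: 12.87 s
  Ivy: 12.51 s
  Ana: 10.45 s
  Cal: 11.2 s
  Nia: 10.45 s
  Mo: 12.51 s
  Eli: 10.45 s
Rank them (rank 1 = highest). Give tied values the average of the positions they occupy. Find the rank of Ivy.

Sorted (descending): 12.87, 12.51, 12.51, 11.2, 10.45, 10.45, 10.45
The 2 values of 12.51 occupy positions 2–3 → average rank (2+3)/2 = 2.5.
The 3 values of 10.45 occupy positions 5–7 → average rank 6.
Ivy has value 12.51 s → rank 2.5.

2.5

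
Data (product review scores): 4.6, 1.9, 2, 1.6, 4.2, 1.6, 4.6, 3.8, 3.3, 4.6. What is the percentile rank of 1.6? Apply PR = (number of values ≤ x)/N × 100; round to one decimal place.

20.0

N = 10.
Strictly below 1.6: 0. Equal to 1.6: 2.
PR = 2/10 × 100 = 20.0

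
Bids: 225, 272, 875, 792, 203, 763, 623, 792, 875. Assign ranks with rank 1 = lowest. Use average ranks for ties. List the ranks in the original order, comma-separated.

2, 3, 8.5, 6.5, 1, 5, 4, 6.5, 8.5

Sorted (ascending): 203, 225, 272, 623, 763, 792, 792, 875, 875
The 2 values of 792 occupy positions 6–7 → average rank (6+7)/2 = 6.5.
The 2 values of 875 occupy positions 8–9 → average rank (8+9)/2 = 8.5.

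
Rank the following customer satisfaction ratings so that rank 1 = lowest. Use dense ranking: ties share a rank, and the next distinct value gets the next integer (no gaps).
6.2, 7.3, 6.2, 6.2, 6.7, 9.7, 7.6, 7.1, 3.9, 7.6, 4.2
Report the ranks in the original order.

3, 6, 3, 3, 4, 8, 7, 5, 1, 7, 2

Sorted (ascending): 3.9, 4.2, 6.2, 6.2, 6.2, 6.7, 7.1, 7.3, 7.6, 7.6, 9.7
The 3 values of 6.2 share dense rank 3.
The 2 values of 7.6 share dense rank 7.
Remaining distinct values take the next consecutive integers.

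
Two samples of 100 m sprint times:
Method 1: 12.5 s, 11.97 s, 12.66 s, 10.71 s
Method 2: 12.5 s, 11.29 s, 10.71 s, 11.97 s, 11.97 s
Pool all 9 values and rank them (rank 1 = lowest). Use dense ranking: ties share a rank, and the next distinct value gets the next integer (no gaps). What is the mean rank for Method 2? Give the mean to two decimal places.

2.60

Sorted (ascending): 10.71, 10.71, 11.29, 11.97, 11.97, 11.97, 12.5, 12.5, 12.66
The 2 values of 10.71 share dense rank 1.
The 3 values of 11.97 share dense rank 3.
The 2 values of 12.5 share dense rank 4.
Remaining distinct values take the next consecutive integers.
Method 2 values → pooled ranks: 12.5→4, 11.29→2, 10.71→1, 11.97→3, 11.97→3
Mean rank = (4 + 2 + 1 + 3 + 3) / 5 = 2.60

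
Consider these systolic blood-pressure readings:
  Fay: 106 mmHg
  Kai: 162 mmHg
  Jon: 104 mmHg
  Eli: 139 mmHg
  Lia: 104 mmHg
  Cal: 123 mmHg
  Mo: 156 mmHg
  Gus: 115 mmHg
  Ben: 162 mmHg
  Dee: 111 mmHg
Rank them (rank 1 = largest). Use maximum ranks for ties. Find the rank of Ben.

Sorted (descending): 162, 162, 156, 139, 123, 115, 111, 106, 104, 104
The 2 values of 162 occupy positions 1–2 → each gets rank 2.
The 2 values of 104 occupy positions 9–10 → each gets rank 10.
Ben has value 162 mmHg → rank 2.

2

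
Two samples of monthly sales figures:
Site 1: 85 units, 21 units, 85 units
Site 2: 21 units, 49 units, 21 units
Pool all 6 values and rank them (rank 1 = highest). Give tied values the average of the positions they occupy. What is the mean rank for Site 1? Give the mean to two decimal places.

Sorted (descending): 85, 85, 49, 21, 21, 21
The 2 values of 85 occupy positions 1–2 → average rank (1+2)/2 = 1.5.
The 3 values of 21 occupy positions 4–6 → average rank 5.
Site 1 values → pooled ranks: 85→1.5, 21→5, 85→1.5
Mean rank = (1.5 + 5 + 1.5) / 3 = 2.67

2.67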